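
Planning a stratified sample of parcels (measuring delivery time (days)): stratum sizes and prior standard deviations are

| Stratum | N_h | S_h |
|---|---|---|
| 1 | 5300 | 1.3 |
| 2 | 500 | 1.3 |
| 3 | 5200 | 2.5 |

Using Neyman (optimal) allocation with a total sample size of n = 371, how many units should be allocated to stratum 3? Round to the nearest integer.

Neyman allocation: n_h = n · N_h S_h / Σ N_i S_i, with n = 371.
  stratum 1: N_h·S_h = 5300·1.3 = 6890.00
  stratum 2: N_h·S_h = 500·1.3 = 650.00
  stratum 3: N_h·S_h = 5200·2.5 = 13000.00
Σ N_h S_h = 20540.00
n for stratum 3 = 371·13000.00/20540.00 = 234.810 → 235

235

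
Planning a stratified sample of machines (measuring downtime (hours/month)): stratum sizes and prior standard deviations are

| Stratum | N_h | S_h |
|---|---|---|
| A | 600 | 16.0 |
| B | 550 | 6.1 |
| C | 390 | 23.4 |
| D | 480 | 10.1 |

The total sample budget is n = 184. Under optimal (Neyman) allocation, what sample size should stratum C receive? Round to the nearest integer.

Neyman allocation: n_h = n · N_h S_h / Σ N_i S_i, with n = 184.
  stratum A: N_h·S_h = 600·16.0 = 9600.00
  stratum B: N_h·S_h = 550·6.1 = 3355.00
  stratum C: N_h·S_h = 390·23.4 = 9126.00
  stratum D: N_h·S_h = 480·10.1 = 4848.00
Σ N_h S_h = 26929.00
n for stratum C = 184·9126.00/26929.00 = 62.356 → 62

62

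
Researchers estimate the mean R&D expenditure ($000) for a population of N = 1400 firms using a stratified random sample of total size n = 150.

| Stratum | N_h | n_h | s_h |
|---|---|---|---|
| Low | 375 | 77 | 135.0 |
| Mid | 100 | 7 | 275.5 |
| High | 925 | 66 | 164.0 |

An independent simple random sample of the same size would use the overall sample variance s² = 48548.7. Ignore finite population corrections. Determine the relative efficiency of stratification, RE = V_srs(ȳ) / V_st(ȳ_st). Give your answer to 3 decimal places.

RE ≈ 1.294

V̂(ȳ_st) = Σ W_h² s_h²/n_h, with W_h = N_h/N and N = 1400:
  stratum Low: (375/1400)²·135.0²/77 = 16.9818
  stratum Mid: (100/1400)²·275.5²/7 = 55.3209
  stratum High: (925/1400)²·164.0²/66 = 177.898
V_st = 250.201
V_srs = s²/n = 48548.7/150 = 323.658
Relative efficiency = V_srs / V_st = 323.658/250.201 = 1.2936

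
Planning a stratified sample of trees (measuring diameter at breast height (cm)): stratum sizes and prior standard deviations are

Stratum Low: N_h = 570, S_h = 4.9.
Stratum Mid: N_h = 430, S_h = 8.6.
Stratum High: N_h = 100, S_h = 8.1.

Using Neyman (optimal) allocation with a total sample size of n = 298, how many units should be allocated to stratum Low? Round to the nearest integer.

Neyman allocation: n_h = n · N_h S_h / Σ N_i S_i, with n = 298.
  stratum Low: N_h·S_h = 570·4.9 = 2793.00
  stratum Mid: N_h·S_h = 430·8.6 = 3698.00
  stratum High: N_h·S_h = 100·8.1 = 810.00
Σ N_h S_h = 7301.00
n for stratum Low = 298·2793.00/7301.00 = 114.000 → 114

114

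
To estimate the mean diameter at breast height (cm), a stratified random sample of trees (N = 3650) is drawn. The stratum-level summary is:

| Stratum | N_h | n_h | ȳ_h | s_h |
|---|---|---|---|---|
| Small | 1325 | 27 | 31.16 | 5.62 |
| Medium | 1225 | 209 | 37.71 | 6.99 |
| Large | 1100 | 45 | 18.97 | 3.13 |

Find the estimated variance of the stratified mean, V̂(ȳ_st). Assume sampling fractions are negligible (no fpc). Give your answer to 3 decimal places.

V̂(ȳ_st) = Σ W_h² s_h²/n_h, with W_h = N_h/N and N = 3650:
  stratum Small: (1325/3650)²·5.62²/27 = 0.154154
  stratum Medium: (1225/3650)²·6.99²/209 = 0.0263326
  stratum Large: (1100/3650)²·3.13²/45 = 0.0197731
V̂(ȳ_st) = 0.20026

V̂(ȳ_st) ≈ 0.200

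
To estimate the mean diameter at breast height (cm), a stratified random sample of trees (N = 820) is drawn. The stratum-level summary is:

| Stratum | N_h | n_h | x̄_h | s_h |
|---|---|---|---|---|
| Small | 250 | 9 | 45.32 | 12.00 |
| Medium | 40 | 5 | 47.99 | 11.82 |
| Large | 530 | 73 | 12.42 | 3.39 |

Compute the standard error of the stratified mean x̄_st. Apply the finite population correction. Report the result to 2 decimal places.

SE(x̄_st) ≈ 1.24

V̂(x̄_st) = Σ W_h² (1 − n_h/N_h) s_h²/n_h, with W_h = N_h/N and N = 820:
  stratum Small: (250/820)²·(1 − 9/250)·12.00²/9 = 1.43367
  stratum Medium: (40/820)²·(1 − 5/40)·11.82²/5 = 0.0581789
  stratum Large: (530/820)²·(1 − 73/530)·3.39²/73 = 0.0567076
V̂(x̄_st) = 1.54856
SE(x̄_st) = √1.54856 = 1.24441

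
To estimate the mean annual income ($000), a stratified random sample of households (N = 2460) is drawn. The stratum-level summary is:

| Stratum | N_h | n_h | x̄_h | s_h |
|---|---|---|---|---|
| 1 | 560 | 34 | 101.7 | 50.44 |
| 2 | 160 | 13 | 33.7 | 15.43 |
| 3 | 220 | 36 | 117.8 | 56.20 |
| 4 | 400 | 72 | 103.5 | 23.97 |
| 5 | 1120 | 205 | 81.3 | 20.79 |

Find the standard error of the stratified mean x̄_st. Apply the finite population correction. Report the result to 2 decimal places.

V̂(x̄_st) = Σ W_h² (1 − n_h/N_h) s_h²/n_h, with W_h = N_h/N and N = 2460:
  stratum 1: (560/2460)²·(1 − 34/560)·50.44²/34 = 3.64229
  stratum 2: (160/2460)²·(1 − 13/160)·15.43²/13 = 0.0711796
  stratum 3: (220/2460)²·(1 − 36/220)·56.20²/36 = 0.586868
  stratum 4: (400/2460)²·(1 − 72/400)·23.97²/72 = 0.173008
  stratum 5: (1120/2460)²·(1 − 205/1120)·20.79²/205 = 0.357046
V̂(x̄_st) = 4.83039
SE(x̄_st) = √4.83039 = 2.19782

SE(x̄_st) ≈ 2.20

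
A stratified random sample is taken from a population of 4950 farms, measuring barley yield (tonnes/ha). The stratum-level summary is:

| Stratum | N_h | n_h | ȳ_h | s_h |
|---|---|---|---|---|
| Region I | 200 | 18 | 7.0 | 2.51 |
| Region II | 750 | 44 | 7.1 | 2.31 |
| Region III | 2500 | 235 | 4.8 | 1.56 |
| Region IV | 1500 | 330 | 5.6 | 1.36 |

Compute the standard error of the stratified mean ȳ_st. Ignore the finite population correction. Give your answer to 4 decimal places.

V̂(ȳ_st) = Σ W_h² s_h²/n_h, with W_h = N_h/N and N = 4950:
  stratum Region I: (200/4950)²·2.51²/18 = 0.000571379
  stratum Region II: (750/4950)²·2.31²/44 = 0.00278409
  stratum Region III: (2500/4950)²·1.56²/235 = 0.0026415
  stratum Region IV: (1500/4950)²·1.36²/330 = 0.000514678
V̂(ȳ_st) = 0.00651165
SE(ȳ_st) = √0.00651165 = 0.0806948

SE(ȳ_st) ≈ 0.0807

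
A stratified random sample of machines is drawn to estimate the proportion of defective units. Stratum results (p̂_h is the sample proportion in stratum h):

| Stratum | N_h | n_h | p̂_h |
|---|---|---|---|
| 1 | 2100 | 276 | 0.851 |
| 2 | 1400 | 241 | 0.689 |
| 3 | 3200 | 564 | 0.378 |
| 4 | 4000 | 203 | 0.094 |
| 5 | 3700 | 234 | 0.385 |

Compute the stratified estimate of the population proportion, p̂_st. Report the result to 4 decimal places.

p̂_st ≈ 0.4001

N = 14400; stratum weights W_h = N_h/N.
p̂_st = Σ W_h p̂_h = (2100·0.851 + 1400·0.689 + 3200·0.378 + 4000·0.094 + 3700·0.385)/14400 = 0.40012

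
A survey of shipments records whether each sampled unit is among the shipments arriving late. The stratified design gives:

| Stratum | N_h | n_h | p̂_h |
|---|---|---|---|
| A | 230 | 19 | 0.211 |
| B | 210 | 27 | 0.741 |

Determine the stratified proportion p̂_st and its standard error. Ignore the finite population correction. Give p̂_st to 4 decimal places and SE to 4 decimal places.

p̂_st ≈ 0.4640, SE ≈ 0.0649

N = 440; stratum weights W_h = N_h/N.
p̂_st = Σ W_h p̂_h = (230·0.211 + 210·0.741)/440 = 0.46395
V̂(p̂_st) = Σ W_h² p̂_h(1−p̂_h)/(n_h−1):
  stratum A: (230/440)²·0.211·0.789/18 = 0.00252719
  stratum B: (210/440)²·0.741·0.259/26 = 0.00168143
V̂(p̂_st) = 0.00420861; SE = √V̂ = 0.0648738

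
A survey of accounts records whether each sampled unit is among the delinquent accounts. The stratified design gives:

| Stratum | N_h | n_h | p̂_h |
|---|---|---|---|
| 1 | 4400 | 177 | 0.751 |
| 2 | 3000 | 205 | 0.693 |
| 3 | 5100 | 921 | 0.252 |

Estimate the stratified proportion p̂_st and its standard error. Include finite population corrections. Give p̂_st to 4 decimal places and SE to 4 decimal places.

N = 12500; stratum weights W_h = N_h/N.
p̂_st = Σ W_h p̂_h = (4400·0.751 + 3000·0.693 + 5100·0.252)/12500 = 0.53349
V̂(p̂_st) = Σ W_h² (1 − n_h/N_h) p̂_h(1−p̂_h)/(n_h−1):
  stratum 1: (4400/12500)²·(1 − 177/4400)·0.751·0.249/176 = 0.000126351
  stratum 2: (3000/12500)²·(1 − 205/3000)·0.693·0.307/204 = 5.5966e-05
  stratum 3: (5100/12500)²·(1 − 921/5100)·0.252·0.748/920 = 2.79471e-05
V̂(p̂_st) = 0.000210265; SE = √V̂ = 0.0145005

p̂_st ≈ 0.5335, SE ≈ 0.0145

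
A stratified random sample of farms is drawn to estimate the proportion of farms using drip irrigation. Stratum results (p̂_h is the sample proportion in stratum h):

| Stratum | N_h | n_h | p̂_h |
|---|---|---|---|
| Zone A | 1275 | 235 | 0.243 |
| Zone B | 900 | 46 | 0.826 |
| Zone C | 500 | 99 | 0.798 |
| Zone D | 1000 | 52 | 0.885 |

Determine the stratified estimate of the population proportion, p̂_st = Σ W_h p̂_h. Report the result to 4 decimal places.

N = 3675; stratum weights W_h = N_h/N.
p̂_st = Σ W_h p̂_h = (1275·0.243 + 900·0.826 + 500·0.798 + 1000·0.885)/3675 = 0.63598

p̂_st ≈ 0.6360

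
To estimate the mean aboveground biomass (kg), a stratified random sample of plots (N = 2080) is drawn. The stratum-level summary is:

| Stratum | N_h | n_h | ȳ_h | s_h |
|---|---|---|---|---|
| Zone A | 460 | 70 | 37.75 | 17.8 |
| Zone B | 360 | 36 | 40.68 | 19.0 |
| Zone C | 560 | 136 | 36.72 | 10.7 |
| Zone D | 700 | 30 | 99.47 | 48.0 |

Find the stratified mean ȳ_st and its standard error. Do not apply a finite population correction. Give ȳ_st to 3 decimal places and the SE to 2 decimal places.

ȳ_st = Σ W_h ȳ_h = (460·37.75 + 360·40.68 + 560·36.72 + 700·99.47)/2080 = 58.75096
V̂(ȳ_st) = Σ W_h² s_h²/n_h, with W_h = N_h/N and N = 2080:
  stratum Zone A: (460/2080)²·17.8²/70 = 0.221376
  stratum Zone B: (360/2080)²·19.0²/36 = 0.300388
  stratum Zone C: (560/2080)²·10.7²/136 = 0.0610208
  stratum Zone D: (700/2080)²·48.0²/30 = 8.69822
V̂(ȳ_st) = 9.28101
SE(ȳ_st) = √9.28101 = 3.04648

ȳ_st ≈ 58.751, SE ≈ 3.05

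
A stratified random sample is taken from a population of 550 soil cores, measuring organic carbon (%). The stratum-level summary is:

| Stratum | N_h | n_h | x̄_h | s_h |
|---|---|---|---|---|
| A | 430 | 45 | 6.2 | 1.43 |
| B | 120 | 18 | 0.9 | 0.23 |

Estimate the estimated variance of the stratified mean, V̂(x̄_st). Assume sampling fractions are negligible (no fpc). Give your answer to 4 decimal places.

V̂(x̄_st) ≈ 0.0279

V̂(x̄_st) = Σ W_h² s_h²/n_h, with W_h = N_h/N and N = 550:
  stratum A: (430/550)²·1.43²/45 = 0.0277761
  stratum B: (120/550)²·0.23²/18 = 0.000139901
V̂(x̄_st) = 0.027916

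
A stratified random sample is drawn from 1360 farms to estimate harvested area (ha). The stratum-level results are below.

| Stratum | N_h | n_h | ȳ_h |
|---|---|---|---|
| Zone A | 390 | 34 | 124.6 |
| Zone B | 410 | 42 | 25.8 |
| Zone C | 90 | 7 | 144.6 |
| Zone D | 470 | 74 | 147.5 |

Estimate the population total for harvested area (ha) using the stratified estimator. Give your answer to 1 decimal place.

τ̂_st = Σ N_h ȳ_h = 390·124.6 + 410·25.8 + 90·144.6 + 470·147.5 = 141511.0

τ̂_st ≈ 141511.0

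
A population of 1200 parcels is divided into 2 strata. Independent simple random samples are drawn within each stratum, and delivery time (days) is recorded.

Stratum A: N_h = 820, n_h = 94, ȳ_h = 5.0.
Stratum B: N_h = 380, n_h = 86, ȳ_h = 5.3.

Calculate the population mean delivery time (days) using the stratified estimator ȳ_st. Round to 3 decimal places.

ȳ_st ≈ 5.095

N = Σ N_h = 1200. Stratum weights W_h = N_h/N.
ȳ_st = (820·5.0 + 380·5.3) / 1200 = 5.09500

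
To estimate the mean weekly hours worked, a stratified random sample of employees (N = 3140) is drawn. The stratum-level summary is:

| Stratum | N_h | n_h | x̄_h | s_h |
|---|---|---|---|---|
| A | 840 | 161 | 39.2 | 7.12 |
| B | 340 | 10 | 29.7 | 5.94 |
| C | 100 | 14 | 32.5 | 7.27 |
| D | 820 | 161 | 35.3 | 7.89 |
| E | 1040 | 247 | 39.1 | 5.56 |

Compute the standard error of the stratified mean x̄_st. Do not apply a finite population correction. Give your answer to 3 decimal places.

SE(x̄_st) ≈ 0.328

V̂(x̄_st) = Σ W_h² s_h²/n_h, with W_h = N_h/N and N = 3140:
  stratum A: (840/3140)²·7.12²/161 = 0.0225337
  stratum B: (340/3140)²·5.94²/10 = 0.0413687
  stratum C: (100/3140)²·7.27²/14 = 0.00382897
  stratum D: (820/3140)²·7.89²/161 = 0.0263692
  stratum E: (1040/3140)²·5.56²/247 = 0.0137297
V̂(x̄_st) = 0.10783
SE(x̄_st) = √0.10783 = 0.328375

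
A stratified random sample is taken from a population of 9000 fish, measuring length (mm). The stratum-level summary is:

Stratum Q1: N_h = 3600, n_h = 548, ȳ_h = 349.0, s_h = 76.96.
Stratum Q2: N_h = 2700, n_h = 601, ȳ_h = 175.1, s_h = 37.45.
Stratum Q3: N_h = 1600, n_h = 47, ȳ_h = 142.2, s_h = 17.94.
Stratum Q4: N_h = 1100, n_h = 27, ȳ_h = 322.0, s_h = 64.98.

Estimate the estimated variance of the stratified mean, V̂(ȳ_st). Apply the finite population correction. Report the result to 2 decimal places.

V̂(ȳ_st) ≈ 4.12

V̂(ȳ_st) = Σ W_h² (1 − n_h/N_h) s_h²/n_h, with W_h = N_h/N and N = 9000:
  stratum Q1: (3600/9000)²·(1 − 548/3600)·76.96²/548 = 1.46606
  stratum Q2: (2700/9000)²·(1 − 601/2700)·37.45²/601 = 0.163275
  stratum Q3: (1600/9000)²·(1 − 47/1600)·17.94²/47 = 0.210065
  stratum Q4: (1100/9000)²·(1 − 27/1100)·64.98²/27 = 2.27878
V̂(ȳ_st) = 4.11818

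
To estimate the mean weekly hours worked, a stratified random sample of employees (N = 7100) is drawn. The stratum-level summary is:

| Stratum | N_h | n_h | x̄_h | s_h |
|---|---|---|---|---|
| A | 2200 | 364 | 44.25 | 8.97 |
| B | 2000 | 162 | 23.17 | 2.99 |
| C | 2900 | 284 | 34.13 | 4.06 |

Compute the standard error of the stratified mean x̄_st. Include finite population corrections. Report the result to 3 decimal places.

V̂(x̄_st) = Σ W_h² (1 − n_h/N_h) s_h²/n_h, with W_h = N_h/N and N = 7100:
  stratum A: (2200/7100)²·(1 − 364/2200)·8.97²/364 = 0.0177118
  stratum B: (2000/7100)²·(1 − 162/2000)·2.99²/162 = 0.00402426
  stratum C: (2900/7100)²·(1 − 284/2900)·4.06²/284 = 0.0087348
V̂(x̄_st) = 0.0304708
SE(x̄_st) = √0.0304708 = 0.174559

SE(x̄_st) ≈ 0.175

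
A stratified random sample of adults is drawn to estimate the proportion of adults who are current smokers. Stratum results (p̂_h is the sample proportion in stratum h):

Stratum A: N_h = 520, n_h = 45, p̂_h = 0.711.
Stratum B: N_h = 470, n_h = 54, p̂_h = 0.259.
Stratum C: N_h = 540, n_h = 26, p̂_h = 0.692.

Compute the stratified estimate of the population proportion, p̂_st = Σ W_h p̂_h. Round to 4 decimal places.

p̂_st ≈ 0.5654

N = 1530; stratum weights W_h = N_h/N.
p̂_st = Σ W_h p̂_h = (520·0.711 + 470·0.259 + 540·0.692)/1530 = 0.56544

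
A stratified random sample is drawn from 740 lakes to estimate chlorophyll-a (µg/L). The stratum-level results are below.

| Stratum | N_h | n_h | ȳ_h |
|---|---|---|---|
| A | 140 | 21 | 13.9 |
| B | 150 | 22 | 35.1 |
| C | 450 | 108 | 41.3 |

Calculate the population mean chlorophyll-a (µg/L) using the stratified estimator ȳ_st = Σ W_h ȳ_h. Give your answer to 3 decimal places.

ȳ_st ≈ 34.859

N = Σ N_h = 740. Stratum weights W_h = N_h/N.
ȳ_st = (140·13.9 + 150·35.1 + 450·41.3) / 740 = 34.85946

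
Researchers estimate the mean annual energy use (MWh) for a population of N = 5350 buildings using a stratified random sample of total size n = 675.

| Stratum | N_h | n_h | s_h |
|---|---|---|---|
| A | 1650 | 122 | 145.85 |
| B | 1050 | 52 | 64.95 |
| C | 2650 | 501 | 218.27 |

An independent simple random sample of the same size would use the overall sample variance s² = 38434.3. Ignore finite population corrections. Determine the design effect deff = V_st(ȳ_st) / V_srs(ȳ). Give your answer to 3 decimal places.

deff ≈ 0.756

V̂(ȳ_st) = Σ W_h² s_h²/n_h, with W_h = N_h/N and N = 5350:
  stratum A: (1650/5350)²·145.85²/122 = 16.5849
  stratum B: (1050/5350)²·64.95²/52 = 3.12483
  stratum C: (2650/5350)²·218.27²/501 = 23.3311
V_st = 43.0408
V_srs = s²/n = 38434.3/675 = 56.9397
deff = V_st / V_srs = 43.0408/56.9397 = 0.7559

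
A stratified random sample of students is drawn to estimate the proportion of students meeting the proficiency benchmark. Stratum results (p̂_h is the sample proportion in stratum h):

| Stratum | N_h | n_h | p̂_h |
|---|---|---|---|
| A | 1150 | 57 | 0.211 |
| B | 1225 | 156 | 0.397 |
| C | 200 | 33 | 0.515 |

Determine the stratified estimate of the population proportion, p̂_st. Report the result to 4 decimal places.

N = 2575; stratum weights W_h = N_h/N.
p̂_st = Σ W_h p̂_h = (1150·0.211 + 1225·0.397 + 200·0.515)/2575 = 0.32310

p̂_st ≈ 0.3231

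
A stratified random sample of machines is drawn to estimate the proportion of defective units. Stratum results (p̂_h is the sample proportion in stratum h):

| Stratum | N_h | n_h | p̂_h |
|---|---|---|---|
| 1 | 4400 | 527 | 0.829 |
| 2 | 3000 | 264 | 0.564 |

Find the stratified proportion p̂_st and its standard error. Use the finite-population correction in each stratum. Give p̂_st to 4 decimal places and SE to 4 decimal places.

p̂_st ≈ 0.7216, SE ≈ 0.0150

N = 7400; stratum weights W_h = N_h/N.
p̂_st = Σ W_h p̂_h = (4400·0.829 + 3000·0.564)/7400 = 0.72157
V̂(p̂_st) = Σ W_h² (1 − n_h/N_h) p̂_h(1−p̂_h)/(n_h−1):
  stratum 1: (4400/7400)²·(1 − 527/4400)·0.829·0.171/526 = 8.3869e-05
  stratum 2: (3000/7400)²·(1 − 264/3000)·0.564·0.436/263 = 0.000140147
V̂(p̂_st) = 0.000224016; SE = √V̂ = 0.0149672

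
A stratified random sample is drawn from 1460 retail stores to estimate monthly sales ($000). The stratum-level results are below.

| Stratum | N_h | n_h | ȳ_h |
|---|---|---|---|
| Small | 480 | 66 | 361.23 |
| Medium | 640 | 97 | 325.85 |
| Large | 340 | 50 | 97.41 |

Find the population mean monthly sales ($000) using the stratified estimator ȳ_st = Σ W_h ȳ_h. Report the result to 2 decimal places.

ȳ_st ≈ 284.28

N = Σ N_h = 1460. Stratum weights W_h = N_h/N.
ȳ_st = (480·361.23 + 640·325.85 + 340·97.41) / 1460 = 284.2834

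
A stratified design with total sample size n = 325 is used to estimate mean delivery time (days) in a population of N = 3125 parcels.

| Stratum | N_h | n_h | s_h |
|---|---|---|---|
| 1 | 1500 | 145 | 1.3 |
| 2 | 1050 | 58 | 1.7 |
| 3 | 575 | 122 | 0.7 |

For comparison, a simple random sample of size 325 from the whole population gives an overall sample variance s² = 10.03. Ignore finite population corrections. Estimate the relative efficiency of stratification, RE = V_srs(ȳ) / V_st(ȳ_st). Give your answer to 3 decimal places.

V̂(ȳ_st) = Σ W_h² s_h²/n_h, with W_h = N_h/N and N = 3125:
  stratum 1: (1500/3125)²·1.3²/145 = 0.00268535
  stratum 2: (1050/3125)²·1.7²/58 = 0.00562534
  stratum 3: (575/3125)²·0.7²/122 = 0.000135979
V_st = 0.00844667
V_srs = s²/n = 10.03/325 = 0.0308615
Relative efficiency = V_srs / V_st = 0.0308615/0.00844667 = 3.6537

RE ≈ 3.654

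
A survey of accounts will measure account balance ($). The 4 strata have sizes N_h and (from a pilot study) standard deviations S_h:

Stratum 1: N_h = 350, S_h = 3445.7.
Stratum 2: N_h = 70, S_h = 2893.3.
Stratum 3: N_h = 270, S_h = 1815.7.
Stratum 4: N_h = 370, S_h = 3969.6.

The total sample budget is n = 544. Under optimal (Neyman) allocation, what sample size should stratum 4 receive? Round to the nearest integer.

Neyman allocation: n_h = n · N_h S_h / Σ N_i S_i, with n = 544.
  stratum 1: N_h·S_h = 350·3445.7 = 1205995.00
  stratum 2: N_h·S_h = 70·2893.3 = 202531.00
  stratum 3: N_h·S_h = 270·1815.7 = 490239.00
  stratum 4: N_h·S_h = 370·3969.6 = 1468752.00
Σ N_h S_h = 3367517.00
n for stratum 4 = 544·1468752.00/3367517.00 = 237.267 → 237

237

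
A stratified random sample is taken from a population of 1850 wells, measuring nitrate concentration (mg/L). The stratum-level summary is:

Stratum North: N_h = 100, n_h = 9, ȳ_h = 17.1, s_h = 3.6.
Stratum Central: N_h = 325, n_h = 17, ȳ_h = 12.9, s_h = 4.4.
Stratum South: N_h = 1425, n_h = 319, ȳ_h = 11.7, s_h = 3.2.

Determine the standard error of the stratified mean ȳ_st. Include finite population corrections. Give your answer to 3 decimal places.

SE(ȳ_st) ≈ 0.228

V̂(ȳ_st) = Σ W_h² (1 − n_h/N_h) s_h²/n_h, with W_h = N_h/N and N = 1850:
  stratum North: (100/1850)²·(1 − 9/100)·3.6²/9 = 0.00382878
  stratum Central: (325/1850)²·(1 − 17/325)·4.4²/17 = 0.0333079
  stratum South: (1425/1850)²·(1 − 319/1425)·3.2²/319 = 0.0147821
V̂(ȳ_st) = 0.0519188
SE(ȳ_st) = √0.0519188 = 0.227857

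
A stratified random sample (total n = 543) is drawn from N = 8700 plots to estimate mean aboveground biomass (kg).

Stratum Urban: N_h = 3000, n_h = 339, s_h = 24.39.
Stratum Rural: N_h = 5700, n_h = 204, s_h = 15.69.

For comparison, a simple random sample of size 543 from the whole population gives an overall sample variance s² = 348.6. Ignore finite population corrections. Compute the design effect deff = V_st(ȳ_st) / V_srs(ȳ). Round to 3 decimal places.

V̂(ȳ_st) = Σ W_h² s_h²/n_h, with W_h = N_h/N and N = 8700:
  stratum Urban: (3000/8700)²·24.39²/339 = 0.208655
  stratum Rural: (5700/8700)²·15.69²/204 = 0.517997
V_st = 0.726651
V_srs = s²/n = 348.6/543 = 0.641989
deff = V_st / V_srs = 0.726651/0.641989 = 1.1319

deff ≈ 1.132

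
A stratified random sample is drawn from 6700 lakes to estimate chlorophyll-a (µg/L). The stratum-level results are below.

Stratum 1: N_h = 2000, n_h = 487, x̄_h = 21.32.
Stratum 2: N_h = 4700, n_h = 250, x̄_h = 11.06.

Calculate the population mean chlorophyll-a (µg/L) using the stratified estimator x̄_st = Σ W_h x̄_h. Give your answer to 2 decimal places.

x̄_st ≈ 14.12

N = Σ N_h = 6700. Stratum weights W_h = N_h/N.
x̄_st = (2000·21.32 + 4700·11.06) / 6700 = 14.1227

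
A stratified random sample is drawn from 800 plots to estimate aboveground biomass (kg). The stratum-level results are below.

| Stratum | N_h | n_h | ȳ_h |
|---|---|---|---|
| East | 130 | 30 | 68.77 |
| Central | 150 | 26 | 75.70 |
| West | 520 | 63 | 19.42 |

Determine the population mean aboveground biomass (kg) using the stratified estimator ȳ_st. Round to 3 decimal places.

ȳ_st ≈ 37.992

N = Σ N_h = 800. Stratum weights W_h = N_h/N.
ȳ_st = (130·68.77 + 150·75.70 + 520·19.42) / 800 = 37.99188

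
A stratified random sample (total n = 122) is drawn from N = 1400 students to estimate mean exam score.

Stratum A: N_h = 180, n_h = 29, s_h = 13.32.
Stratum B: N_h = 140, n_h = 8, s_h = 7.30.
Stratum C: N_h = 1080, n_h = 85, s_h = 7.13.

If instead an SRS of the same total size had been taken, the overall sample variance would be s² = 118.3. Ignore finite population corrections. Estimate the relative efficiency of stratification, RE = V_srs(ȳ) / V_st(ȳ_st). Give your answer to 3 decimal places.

RE ≈ 1.852

V̂(ȳ_st) = Σ W_h² s_h²/n_h, with W_h = N_h/N and N = 1400:
  stratum A: (180/1400)²·13.32²/29 = 0.101135
  stratum B: (140/1400)²·7.30²/8 = 0.0666125
  stratum C: (1080/1400)²·7.13²/85 = 0.355919
V_st = 0.523666
V_srs = s²/n = 118.3/122 = 0.969672
Relative efficiency = V_srs / V_st = 0.969672/0.523666 = 1.8517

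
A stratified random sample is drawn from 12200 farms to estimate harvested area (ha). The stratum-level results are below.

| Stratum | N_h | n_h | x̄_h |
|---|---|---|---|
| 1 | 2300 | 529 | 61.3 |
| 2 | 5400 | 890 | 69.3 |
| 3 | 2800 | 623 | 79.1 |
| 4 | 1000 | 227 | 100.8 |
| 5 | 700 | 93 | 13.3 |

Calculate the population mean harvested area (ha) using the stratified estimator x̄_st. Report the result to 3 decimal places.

N = Σ N_h = 12200. Stratum weights W_h = N_h/N.
x̄_st = (2300·61.3 + 5400·69.3 + 2800·79.1 + 1000·100.8 + 700·13.3) / 12200 = 69.40984

x̄_st ≈ 69.410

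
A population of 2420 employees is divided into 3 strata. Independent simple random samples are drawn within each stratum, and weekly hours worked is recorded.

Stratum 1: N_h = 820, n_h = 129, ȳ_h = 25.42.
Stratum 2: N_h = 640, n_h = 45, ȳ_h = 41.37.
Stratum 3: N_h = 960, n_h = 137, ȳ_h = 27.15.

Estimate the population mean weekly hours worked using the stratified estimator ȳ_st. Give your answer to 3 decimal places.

N = Σ N_h = 2420. Stratum weights W_h = N_h/N.
ȳ_st = (820·25.42 + 640·41.37 + 960·27.15) / 2420 = 30.32446

ȳ_st ≈ 30.324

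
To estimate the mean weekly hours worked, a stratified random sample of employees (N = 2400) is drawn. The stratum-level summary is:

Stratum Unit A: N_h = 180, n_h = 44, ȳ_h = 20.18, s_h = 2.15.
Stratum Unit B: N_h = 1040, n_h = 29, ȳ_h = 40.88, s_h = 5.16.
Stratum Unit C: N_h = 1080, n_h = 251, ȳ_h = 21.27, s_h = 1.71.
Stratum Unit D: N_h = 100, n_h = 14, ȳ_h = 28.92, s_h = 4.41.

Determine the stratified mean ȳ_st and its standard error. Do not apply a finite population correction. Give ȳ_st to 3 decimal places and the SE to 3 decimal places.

ȳ_st = Σ W_h ȳ_h = (180·20.18 + 1040·40.88 + 1080·21.27 + 100·28.92)/2400 = 30.00467
V̂(ȳ_st) = Σ W_h² s_h²/n_h, with W_h = N_h/N and N = 2400:
  stratum Unit A: (180/2400)²·2.15²/44 = 0.000590945
  stratum Unit B: (1040/2400)²·5.16²/29 = 0.172403
  stratum Unit C: (1080/2400)²·1.71²/251 = 0.00235908
  stratum Unit D: (100/2400)²·4.41²/14 = 0.00241172
V̂(ȳ_st) = 0.177765
SE(ȳ_st) = √0.177765 = 0.421622

ȳ_st ≈ 30.005, SE ≈ 0.422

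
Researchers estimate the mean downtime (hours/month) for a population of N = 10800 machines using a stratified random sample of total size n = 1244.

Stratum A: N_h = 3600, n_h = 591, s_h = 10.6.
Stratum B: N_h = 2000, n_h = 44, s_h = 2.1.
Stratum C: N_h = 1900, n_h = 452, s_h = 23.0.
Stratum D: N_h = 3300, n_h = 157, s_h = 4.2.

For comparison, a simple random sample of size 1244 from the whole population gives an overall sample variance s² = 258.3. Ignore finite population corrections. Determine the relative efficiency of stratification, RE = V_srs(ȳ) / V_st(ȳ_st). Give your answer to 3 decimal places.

V̂(ȳ_st) = Σ W_h² s_h²/n_h, with W_h = N_h/N and N = 10800:
  stratum A: (3600/10800)²·10.6²/591 = 0.0211243
  stratum B: (2000/10800)²·2.1²/44 = 0.00343715
  stratum C: (1900/10800)²·23.0²/452 = 0.0362224
  stratum D: (3300/10800)²·4.2²/157 = 0.0104901
V_st = 0.0712739
V_srs = s²/n = 258.3/1244 = 0.207637
Relative efficiency = V_srs / V_st = 0.207637/0.0712739 = 2.9132

RE ≈ 2.913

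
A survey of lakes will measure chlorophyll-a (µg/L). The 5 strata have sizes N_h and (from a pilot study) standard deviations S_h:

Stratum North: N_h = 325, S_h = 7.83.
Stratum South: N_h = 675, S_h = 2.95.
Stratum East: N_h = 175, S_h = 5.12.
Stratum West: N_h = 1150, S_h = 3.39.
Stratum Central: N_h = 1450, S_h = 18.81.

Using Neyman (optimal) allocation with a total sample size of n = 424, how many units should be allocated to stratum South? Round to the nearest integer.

Neyman allocation: n_h = n · N_h S_h / Σ N_i S_i, with n = 424.
  stratum North: N_h·S_h = 325·7.83 = 2544.75
  stratum South: N_h·S_h = 675·2.95 = 1991.25
  stratum East: N_h·S_h = 175·5.12 = 896.00
  stratum West: N_h·S_h = 1150·3.39 = 3898.50
  stratum Central: N_h·S_h = 1450·18.81 = 27274.50
Σ N_h S_h = 36605.00
n for stratum South = 424·1991.25/36605.00 = 23.065 → 23

23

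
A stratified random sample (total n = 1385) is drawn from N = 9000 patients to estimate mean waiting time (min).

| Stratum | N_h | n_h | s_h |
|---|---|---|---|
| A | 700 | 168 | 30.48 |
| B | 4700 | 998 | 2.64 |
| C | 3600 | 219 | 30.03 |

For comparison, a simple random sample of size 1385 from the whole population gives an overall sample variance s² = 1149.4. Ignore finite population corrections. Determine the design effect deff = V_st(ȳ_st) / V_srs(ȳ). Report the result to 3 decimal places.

deff ≈ 0.837

V̂(ȳ_st) = Σ W_h² s_h²/n_h, with W_h = N_h/N and N = 9000:
  stratum A: (700/9000)²·30.48²/168 = 0.0334527
  stratum B: (4700/9000)²·2.64²/998 = 0.00190453
  stratum C: (3600/9000)²·30.03²/219 = 0.65885
V_st = 0.694207
V_srs = s²/n = 1149.4/1385 = 0.829892
deff = V_st / V_srs = 0.694207/0.829892 = 0.8365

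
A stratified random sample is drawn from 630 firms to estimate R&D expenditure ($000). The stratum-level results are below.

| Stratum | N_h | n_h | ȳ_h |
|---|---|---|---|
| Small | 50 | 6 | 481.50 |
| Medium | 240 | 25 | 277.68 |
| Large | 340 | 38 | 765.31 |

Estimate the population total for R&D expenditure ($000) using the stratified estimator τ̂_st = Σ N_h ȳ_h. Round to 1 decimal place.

τ̂_st ≈ 350923.6

τ̂_st = Σ N_h ȳ_h = 50·481.50 + 240·277.68 + 340·765.31 = 350923.6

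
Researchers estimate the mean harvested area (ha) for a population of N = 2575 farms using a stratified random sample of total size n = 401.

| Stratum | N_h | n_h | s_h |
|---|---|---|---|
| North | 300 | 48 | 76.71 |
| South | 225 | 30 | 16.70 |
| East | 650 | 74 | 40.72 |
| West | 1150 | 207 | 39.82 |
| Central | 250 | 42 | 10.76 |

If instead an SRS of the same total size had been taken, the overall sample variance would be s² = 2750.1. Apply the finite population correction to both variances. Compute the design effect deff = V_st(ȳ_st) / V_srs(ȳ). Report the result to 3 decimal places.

deff ≈ 0.691

V̂(ȳ_st) = Σ W_h² (1 − n_h/N_h) s_h²/n_h, with W_h = N_h/N and N = 2575:
  stratum North: (300/2575)²·(1 − 48/300)·76.71²/48 = 1.39775
  stratum South: (225/2575)²·(1 − 30/225)·16.70²/30 = 0.0615141
  stratum East: (650/2575)²·(1 − 74/650)·40.72²/74 = 1.26522
  stratum West: (1150/2575)²·(1 − 207/1150)·39.82²/207 = 1.25282
  stratum Central: (250/2575)²·(1 − 42/250)·10.76²/42 = 0.0216184
V_st = 3.99892
V_srs = (1 − 401/2575)·2750.1/401 = 5.7901
deff = V_st / V_srs = 3.99892/5.7901 = 0.6906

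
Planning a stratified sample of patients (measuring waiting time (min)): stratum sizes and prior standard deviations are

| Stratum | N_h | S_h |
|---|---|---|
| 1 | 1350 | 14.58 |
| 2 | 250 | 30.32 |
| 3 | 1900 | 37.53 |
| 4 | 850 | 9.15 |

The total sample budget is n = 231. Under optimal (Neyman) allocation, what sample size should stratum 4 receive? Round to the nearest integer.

17

Neyman allocation: n_h = n · N_h S_h / Σ N_i S_i, with n = 231.
  stratum 1: N_h·S_h = 1350·14.58 = 19683.00
  stratum 2: N_h·S_h = 250·30.32 = 7580.00
  stratum 3: N_h·S_h = 1900·37.53 = 71307.00
  stratum 4: N_h·S_h = 850·9.15 = 7777.50
Σ N_h S_h = 106347.50
n for stratum 4 = 231·7777.50/106347.50 = 16.894 → 17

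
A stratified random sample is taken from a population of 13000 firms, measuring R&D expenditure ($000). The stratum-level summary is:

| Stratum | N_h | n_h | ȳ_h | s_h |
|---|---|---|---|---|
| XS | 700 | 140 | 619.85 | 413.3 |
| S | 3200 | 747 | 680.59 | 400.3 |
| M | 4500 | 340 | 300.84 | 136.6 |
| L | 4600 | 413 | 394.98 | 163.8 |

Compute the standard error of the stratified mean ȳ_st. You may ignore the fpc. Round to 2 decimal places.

SE(ȳ_st) ≈ 5.59

V̂(ȳ_st) = Σ W_h² s_h²/n_h, with W_h = N_h/N and N = 13000:
  stratum XS: (700/13000)²·413.3²/140 = 3.53763
  stratum S: (3200/13000)²·400.3²/747 = 12.9976
  stratum M: (4500/13000)²·136.6²/340 = 6.57598
  stratum L: (4600/13000)²·163.8²/413 = 8.13405
V̂(ȳ_st) = 31.2453
SE(ȳ_st) = √31.2453 = 5.58975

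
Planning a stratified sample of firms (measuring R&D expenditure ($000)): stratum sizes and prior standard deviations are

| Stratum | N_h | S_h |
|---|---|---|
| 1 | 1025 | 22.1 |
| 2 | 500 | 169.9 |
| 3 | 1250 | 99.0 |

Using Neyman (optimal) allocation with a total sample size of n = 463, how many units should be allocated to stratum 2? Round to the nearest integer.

170

Neyman allocation: n_h = n · N_h S_h / Σ N_i S_i, with n = 463.
  stratum 1: N_h·S_h = 1025·22.1 = 22652.50
  stratum 2: N_h·S_h = 500·169.9 = 84950.00
  stratum 3: N_h·S_h = 1250·99.0 = 123750.00
Σ N_h S_h = 231352.50
n for stratum 2 = 463·84950.00/231352.50 = 170.008 → 170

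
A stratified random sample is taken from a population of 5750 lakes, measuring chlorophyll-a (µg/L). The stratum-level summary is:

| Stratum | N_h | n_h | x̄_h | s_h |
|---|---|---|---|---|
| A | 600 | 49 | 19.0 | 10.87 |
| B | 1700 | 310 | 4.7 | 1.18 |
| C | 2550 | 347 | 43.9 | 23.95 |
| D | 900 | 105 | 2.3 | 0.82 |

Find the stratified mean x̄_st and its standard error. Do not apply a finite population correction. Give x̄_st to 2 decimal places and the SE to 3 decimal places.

x̄_st = Σ W_h x̄_h = (600·19.0 + 1700·4.7 + 2550·43.9 + 900·2.3)/5750 = 23.20087
V̂(x̄_st) = Σ W_h² s_h²/n_h, with W_h = N_h/N and N = 5750:
  stratum A: (600/5750)²·10.87²/49 = 0.0262561
  stratum B: (1700/5750)²·1.18²/310 = 0.000392613
  stratum C: (2550/5750)²·23.95²/347 = 0.325107
  stratum D: (900/5750)²·0.82²/105 = 0.000156887
V̂(x̄_st) = 0.351913
SE(x̄_st) = √0.351913 = 0.593222

x̄_st ≈ 23.20, SE ≈ 0.593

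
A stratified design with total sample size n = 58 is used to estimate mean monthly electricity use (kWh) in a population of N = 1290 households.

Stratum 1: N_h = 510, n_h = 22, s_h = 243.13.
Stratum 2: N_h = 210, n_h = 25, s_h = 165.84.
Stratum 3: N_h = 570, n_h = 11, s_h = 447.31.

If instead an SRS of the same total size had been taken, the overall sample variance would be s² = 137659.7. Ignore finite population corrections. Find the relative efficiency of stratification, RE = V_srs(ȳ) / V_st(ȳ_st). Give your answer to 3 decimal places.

V̂(ȳ_st) = Σ W_h² s_h²/n_h, with W_h = N_h/N and N = 1290:
  stratum 1: (510/1290)²·243.13²/22 = 419.967
  stratum 2: (210/1290)²·165.84²/25 = 29.154
  stratum 3: (570/1290)²·447.31²/11 = 3551.36
V_st = 4000.48
V_srs = s²/n = 137659.7/58 = 2373.44
Relative efficiency = V_srs / V_st = 2373.44/4000.48 = 0.5933

RE ≈ 0.593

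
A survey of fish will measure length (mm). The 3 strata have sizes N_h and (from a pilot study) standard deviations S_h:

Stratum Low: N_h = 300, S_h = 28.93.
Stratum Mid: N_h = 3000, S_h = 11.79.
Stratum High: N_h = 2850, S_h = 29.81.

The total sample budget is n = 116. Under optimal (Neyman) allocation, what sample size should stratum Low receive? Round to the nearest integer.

8

Neyman allocation: n_h = n · N_h S_h / Σ N_i S_i, with n = 116.
  stratum Low: N_h·S_h = 300·28.93 = 8679.00
  stratum Mid: N_h·S_h = 3000·11.79 = 35370.00
  stratum High: N_h·S_h = 2850·29.81 = 84958.50
Σ N_h S_h = 129007.50
n for stratum Low = 116·8679.00/129007.50 = 7.804 → 8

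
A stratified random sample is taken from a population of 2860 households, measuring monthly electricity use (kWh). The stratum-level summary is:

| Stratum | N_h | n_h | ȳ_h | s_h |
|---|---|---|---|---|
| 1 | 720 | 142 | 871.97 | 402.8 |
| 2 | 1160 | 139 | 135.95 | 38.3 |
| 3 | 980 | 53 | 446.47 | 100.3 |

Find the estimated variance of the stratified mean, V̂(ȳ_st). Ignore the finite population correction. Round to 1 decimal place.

V̂(ȳ_st) ≈ 96.4

V̂(ȳ_st) = Σ W_h² s_h²/n_h, with W_h = N_h/N and N = 2860:
  stratum 1: (720/2860)²·402.8²/142 = 72.4142
  stratum 2: (1160/2860)²·38.3²/139 = 1.73607
  stratum 3: (980/2860)²·100.3²/53 = 22.2867
V̂(ȳ_st) = 96.4369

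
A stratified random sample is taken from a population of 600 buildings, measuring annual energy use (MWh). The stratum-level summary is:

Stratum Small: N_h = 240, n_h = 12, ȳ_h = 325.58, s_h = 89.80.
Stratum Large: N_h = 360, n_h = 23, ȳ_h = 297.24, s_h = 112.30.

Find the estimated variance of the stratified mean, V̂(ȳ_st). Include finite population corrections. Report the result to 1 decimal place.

V̂(ȳ_st) = Σ W_h² (1 − n_h/N_h) s_h²/n_h, with W_h = N_h/N and N = 600:
  stratum Small: (240/600)²·(1 − 12/240)·89.80²/12 = 102.145
  stratum Large: (360/600)²·(1 − 23/360)·112.30²/23 = 184.783
V̂(ȳ_st) = 286.927

V̂(ȳ_st) ≈ 286.9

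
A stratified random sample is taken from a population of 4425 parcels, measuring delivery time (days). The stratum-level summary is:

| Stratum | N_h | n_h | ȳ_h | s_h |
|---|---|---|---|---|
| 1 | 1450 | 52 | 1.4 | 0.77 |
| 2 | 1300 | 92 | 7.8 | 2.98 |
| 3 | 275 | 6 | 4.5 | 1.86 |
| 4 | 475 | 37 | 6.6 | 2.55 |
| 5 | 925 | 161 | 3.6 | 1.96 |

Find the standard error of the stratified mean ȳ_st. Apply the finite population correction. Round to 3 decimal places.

V̂(ȳ_st) = Σ W_h² (1 − n_h/N_h) s_h²/n_h, with W_h = N_h/N and N = 4425:
  stratum 1: (1450/4425)²·(1 − 52/1450)·0.77²/52 = 0.00118039
  stratum 2: (1300/4425)²·(1 − 92/1300)·2.98²/92 = 0.00774156
  stratum 3: (275/4425)²·(1 − 6/275)·1.86²/6 = 0.00217838
  stratum 4: (475/4425)²·(1 − 37/475)·2.55²/37 = 0.00186732
  stratum 5: (925/4425)²·(1 − 161/925)·1.96²/161 = 0.000861182
V̂(ȳ_st) = 0.0138288
SE(ȳ_st) = √0.0138288 = 0.117596

SE(ȳ_st) ≈ 0.118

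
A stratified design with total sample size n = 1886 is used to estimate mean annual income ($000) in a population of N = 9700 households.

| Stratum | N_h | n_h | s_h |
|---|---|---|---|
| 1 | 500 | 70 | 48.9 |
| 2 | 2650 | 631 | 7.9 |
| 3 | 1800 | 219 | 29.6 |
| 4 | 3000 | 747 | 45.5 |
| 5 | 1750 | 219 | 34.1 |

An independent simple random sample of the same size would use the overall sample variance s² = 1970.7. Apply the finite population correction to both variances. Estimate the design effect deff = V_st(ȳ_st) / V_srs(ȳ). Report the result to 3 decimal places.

V̂(ȳ_st) = Σ W_h² (1 − n_h/N_h) s_h²/n_h, with W_h = N_h/N and N = 9700:
  stratum 1: (500/9700)²·(1 − 70/500)·48.9²/70 = 0.0780575
  stratum 2: (2650/9700)²·(1 − 631/2650)·7.9²/631 = 0.00562424
  stratum 3: (1800/9700)²·(1 − 219/1800)·29.6²/219 = 0.121004
  stratum 4: (3000/9700)²·(1 − 747/3000)·45.5²/747 = 0.199086
  stratum 5: (1750/9700)²·(1 − 219/1750)·34.1²/219 = 0.151194
V_st = 0.554966
V_srs = (1 − 1886/9700)·1970.7/1886 = 0.841745
deff = V_st / V_srs = 0.554966/0.841745 = 0.6593

deff ≈ 0.659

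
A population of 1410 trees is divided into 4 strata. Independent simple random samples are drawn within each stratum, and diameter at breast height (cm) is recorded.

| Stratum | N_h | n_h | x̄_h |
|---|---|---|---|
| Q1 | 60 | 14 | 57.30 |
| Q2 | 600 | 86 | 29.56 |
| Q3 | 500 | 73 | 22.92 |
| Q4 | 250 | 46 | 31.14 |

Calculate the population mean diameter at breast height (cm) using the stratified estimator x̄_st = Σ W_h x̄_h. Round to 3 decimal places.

N = Σ N_h = 1410. Stratum weights W_h = N_h/N.
x̄_st = (60·57.30 + 600·29.56 + 500·22.92 + 250·31.14) / 1410 = 28.66596

x̄_st ≈ 28.666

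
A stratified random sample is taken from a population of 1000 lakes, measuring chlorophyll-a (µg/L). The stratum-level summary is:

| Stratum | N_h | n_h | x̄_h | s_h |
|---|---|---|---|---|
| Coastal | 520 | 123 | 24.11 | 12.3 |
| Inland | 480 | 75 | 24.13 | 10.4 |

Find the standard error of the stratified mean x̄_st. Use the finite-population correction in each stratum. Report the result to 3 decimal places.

SE(x̄_st) ≈ 0.731

V̂(x̄_st) = Σ W_h² (1 − n_h/N_h) s_h²/n_h, with W_h = N_h/N and N = 1000:
  stratum Coastal: (520/1000)²·(1 − 123/520)·12.3²/123 = 0.253921
  stratum Inland: (480/1000)²·(1 − 75/480)·10.4²/75 = 0.280351
V̂(x̄_st) = 0.534272
SE(x̄_st) = √0.534272 = 0.730939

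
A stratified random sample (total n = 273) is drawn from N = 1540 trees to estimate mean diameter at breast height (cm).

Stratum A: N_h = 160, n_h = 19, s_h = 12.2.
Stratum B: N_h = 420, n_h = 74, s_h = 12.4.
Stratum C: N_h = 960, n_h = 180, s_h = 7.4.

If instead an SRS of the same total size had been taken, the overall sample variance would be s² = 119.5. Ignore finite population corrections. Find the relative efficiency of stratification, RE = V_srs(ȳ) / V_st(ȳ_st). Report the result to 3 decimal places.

RE ≈ 1.225

V̂(ȳ_st) = Σ W_h² s_h²/n_h, with W_h = N_h/N and N = 1540:
  stratum A: (160/1540)²·12.2²/19 = 0.0845599
  stratum B: (420/1540)²·12.4²/74 = 0.15455
  stratum C: (960/1540)²·7.4²/180 = 0.11822
V_st = 0.35733
V_srs = s²/n = 119.5/273 = 0.437729
Relative efficiency = V_srs / V_st = 0.437729/0.35733 = 1.2250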